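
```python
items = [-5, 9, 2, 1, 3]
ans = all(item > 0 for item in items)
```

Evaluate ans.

Step 1: Check item > 0 for each element in [-5, 9, 2, 1, 3]:
  -5 > 0: False
  9 > 0: True
  2 > 0: True
  1 > 0: True
  3 > 0: True
Step 2: all() returns False.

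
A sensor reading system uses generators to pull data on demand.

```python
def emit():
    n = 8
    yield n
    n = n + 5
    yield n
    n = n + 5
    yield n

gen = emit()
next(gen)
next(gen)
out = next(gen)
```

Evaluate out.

Step 1: Trace through generator execution:
  Yield 1: n starts at 8, yield 8
  Yield 2: n = 8 + 5 = 13, yield 13
  Yield 3: n = 13 + 5 = 18, yield 18
Step 2: First next() gets 8, second next() gets the second value, third next() yields 18.
Therefore out = 18.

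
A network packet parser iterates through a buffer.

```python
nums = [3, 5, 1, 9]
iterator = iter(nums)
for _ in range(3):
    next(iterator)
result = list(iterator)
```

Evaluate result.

Step 1: Create iterator over [3, 5, 1, 9].
Step 2: Advance 3 positions (consuming [3, 5, 1]).
Step 3: list() collects remaining elements: [9].
Therefore result = [9].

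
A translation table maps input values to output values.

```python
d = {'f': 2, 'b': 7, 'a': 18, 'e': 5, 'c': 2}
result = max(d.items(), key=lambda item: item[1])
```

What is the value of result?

Step 1: Find item with maximum value:
  ('f', 2)
  ('b', 7)
  ('a', 18)
  ('e', 5)
  ('c', 2)
Step 2: Maximum value is 18 at key 'a'.
Therefore result = ('a', 18).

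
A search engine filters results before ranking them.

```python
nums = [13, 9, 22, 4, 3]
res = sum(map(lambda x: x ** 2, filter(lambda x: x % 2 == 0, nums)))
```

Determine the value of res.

Step 1: Filter even numbers from [13, 9, 22, 4, 3]: [22, 4]
Step 2: Square each: [484, 16]
Step 3: Sum = 500.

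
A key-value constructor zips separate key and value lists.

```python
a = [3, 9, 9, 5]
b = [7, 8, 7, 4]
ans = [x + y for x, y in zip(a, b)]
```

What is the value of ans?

Step 1: Add corresponding elements:
  3 + 7 = 10
  9 + 8 = 17
  9 + 7 = 16
  5 + 4 = 9
Therefore ans = [10, 17, 16, 9].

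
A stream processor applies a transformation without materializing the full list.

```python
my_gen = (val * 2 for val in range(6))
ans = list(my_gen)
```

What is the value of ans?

Step 1: For each val in range(6), compute val*2:
  val=0: 0*2 = 0
  val=1: 1*2 = 2
  val=2: 2*2 = 4
  val=3: 3*2 = 6
  val=4: 4*2 = 8
  val=5: 5*2 = 10
Therefore ans = [0, 2, 4, 6, 8, 10].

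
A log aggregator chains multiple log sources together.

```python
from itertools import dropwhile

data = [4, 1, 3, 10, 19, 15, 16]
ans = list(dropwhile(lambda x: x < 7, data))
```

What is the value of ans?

Step 1: dropwhile drops elements while < 7:
  4 < 7: dropped
  1 < 7: dropped
  3 < 7: dropped
  10: kept (dropping stopped)
Step 2: Remaining elements kept regardless of condition.
Therefore ans = [10, 19, 15, 16].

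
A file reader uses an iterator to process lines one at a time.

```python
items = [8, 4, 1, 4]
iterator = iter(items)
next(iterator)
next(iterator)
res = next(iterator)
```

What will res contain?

Step 1: Create iterator over [8, 4, 1, 4].
Step 2: next() consumes 8.
Step 3: next() consumes 4.
Step 4: next() returns 1.
Therefore res = 1.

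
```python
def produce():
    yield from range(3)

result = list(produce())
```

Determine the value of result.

Step 1: yield from delegates to the iterable, yielding each element.
Step 2: Collected values: [0, 1, 2].
Therefore result = [0, 1, 2].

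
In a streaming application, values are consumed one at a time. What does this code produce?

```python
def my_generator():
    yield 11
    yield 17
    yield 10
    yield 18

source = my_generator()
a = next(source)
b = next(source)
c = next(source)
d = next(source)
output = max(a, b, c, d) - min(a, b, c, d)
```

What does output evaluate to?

Step 1: Create generator and consume all values:
  a = next(source) = 11
  b = next(source) = 17
  c = next(source) = 10
  d = next(source) = 18
Step 2: max = 18, min = 10, output = 18 - 10 = 8.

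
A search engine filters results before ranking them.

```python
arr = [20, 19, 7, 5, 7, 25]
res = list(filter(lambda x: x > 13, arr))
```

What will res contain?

Step 1: Filter elements > 13:
  20: kept
  19: kept
  7: removed
  5: removed
  7: removed
  25: kept
Therefore res = [20, 19, 25].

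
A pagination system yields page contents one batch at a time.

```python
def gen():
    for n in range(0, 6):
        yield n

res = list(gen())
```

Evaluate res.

Step 1: The generator yields each value from range(0, 6).
Step 2: list() consumes all yields: [0, 1, 2, 3, 4, 5].
Therefore res = [0, 1, 2, 3, 4, 5].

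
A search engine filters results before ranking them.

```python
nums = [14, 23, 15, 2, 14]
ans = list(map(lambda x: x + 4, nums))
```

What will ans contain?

Step 1: Apply lambda x: x + 4 to each element:
  14 -> 18
  23 -> 27
  15 -> 19
  2 -> 6
  14 -> 18
Therefore ans = [18, 27, 19, 6, 18].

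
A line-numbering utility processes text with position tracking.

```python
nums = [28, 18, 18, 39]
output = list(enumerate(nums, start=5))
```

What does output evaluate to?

Step 1: enumerate with start=5:
  (5, 28)
  (6, 18)
  (7, 18)
  (8, 39)
Therefore output = [(5, 28), (6, 18), (7, 18), (8, 39)].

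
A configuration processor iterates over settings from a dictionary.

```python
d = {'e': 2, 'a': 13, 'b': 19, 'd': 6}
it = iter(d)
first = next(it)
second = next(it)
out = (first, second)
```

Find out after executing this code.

Step 1: iter(d) iterates over keys: ['e', 'a', 'b', 'd'].
Step 2: first = next(it) = 'e', second = next(it) = 'a'.
Therefore out = ('e', 'a').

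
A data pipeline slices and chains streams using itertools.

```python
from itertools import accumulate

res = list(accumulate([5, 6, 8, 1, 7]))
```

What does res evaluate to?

Step 1: accumulate computes running sums:
  + 5 = 5
  + 6 = 11
  + 8 = 19
  + 1 = 20
  + 7 = 27
Therefore res = [5, 11, 19, 20, 27].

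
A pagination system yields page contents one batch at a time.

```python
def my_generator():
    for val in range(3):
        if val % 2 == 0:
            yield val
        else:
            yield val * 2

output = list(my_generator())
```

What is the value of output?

Step 1: For each val in range(3), yield val if even, else val*2:
  val=0 (even): yield 0
  val=1 (odd): yield 1*2 = 2
  val=2 (even): yield 2
Therefore output = [0, 2, 2].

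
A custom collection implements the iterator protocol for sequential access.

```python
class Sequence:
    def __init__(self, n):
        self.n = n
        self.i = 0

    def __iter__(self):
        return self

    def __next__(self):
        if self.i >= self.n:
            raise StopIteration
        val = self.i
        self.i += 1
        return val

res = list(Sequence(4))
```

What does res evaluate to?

Step 1: Sequence(4) creates an iterator counting 0 to 3.
Step 2: list() consumes all values: [0, 1, 2, 3].
Therefore res = [0, 1, 2, 3].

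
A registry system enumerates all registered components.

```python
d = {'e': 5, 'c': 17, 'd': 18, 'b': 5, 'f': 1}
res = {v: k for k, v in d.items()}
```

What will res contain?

Step 1: Invert dict (swap keys and values):
  'e': 5 -> 5: 'e'
  'c': 17 -> 17: 'c'
  'd': 18 -> 18: 'd'
  'b': 5 -> 5: 'b'
  'f': 1 -> 1: 'f'
Therefore res = {5: 'b', 17: 'c', 18: 'd', 1: 'f'}.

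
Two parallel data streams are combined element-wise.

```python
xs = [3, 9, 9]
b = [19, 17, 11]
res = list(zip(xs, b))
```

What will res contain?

Step 1: zip pairs elements at same index:
  Index 0: (3, 19)
  Index 1: (9, 17)
  Index 2: (9, 11)
Therefore res = [(3, 19), (9, 17), (9, 11)].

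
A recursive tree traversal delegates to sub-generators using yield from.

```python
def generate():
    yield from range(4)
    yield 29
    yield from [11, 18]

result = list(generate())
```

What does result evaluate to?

Step 1: Trace yields in order:
  yield 0
  yield 1
  yield 2
  yield 3
  yield 29
  yield 11
  yield 18
Therefore result = [0, 1, 2, 3, 29, 11, 18].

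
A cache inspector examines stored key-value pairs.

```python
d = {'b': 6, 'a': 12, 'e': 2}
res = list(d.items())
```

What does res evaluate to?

Step 1: d.items() returns (key, value) pairs in insertion order.
Therefore res = [('b', 6), ('a', 12), ('e', 2)].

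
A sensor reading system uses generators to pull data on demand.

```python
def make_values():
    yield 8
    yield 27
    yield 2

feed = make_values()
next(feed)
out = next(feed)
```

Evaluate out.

Step 1: make_values() creates a generator.
Step 2: next(feed) yields 8 (consumed and discarded).
Step 3: next(feed) yields 27, assigned to out.
Therefore out = 27.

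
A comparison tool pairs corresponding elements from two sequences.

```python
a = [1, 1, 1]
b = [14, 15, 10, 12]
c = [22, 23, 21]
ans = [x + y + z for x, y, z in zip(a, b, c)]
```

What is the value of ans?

Step 1: zip three lists (truncates to shortest, len=3):
  1 + 14 + 22 = 37
  1 + 15 + 23 = 39
  1 + 10 + 21 = 32
Therefore ans = [37, 39, 32].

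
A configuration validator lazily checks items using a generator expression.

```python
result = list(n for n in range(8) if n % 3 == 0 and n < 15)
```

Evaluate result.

Step 1: Filter range(8) where n % 3 == 0 and n < 15:
  n=0: both conditions met, included
  n=1: excluded (1 % 3 != 0)
  n=2: excluded (2 % 3 != 0)
  n=3: both conditions met, included
  n=4: excluded (4 % 3 != 0)
  n=5: excluded (5 % 3 != 0)
  n=6: both conditions met, included
  n=7: excluded (7 % 3 != 0)
Therefore result = [0, 3, 6].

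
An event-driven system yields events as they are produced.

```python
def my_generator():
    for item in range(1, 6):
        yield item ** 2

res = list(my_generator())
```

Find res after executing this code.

Step 1: For each item in range(1, 6), yield item**2:
  item=1: yield 1**2 = 1
  item=2: yield 2**2 = 4
  item=3: yield 3**2 = 9
  item=4: yield 4**2 = 16
  item=5: yield 5**2 = 25
Therefore res = [1, 4, 9, 16, 25].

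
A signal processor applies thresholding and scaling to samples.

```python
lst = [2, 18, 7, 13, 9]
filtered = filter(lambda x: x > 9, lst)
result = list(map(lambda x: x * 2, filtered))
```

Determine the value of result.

Step 1: Filter lst for elements > 9:
  2: removed
  18: kept
  7: removed
  13: kept
  9: removed
Step 2: Map x * 2 on filtered [18, 13]:
  18 -> 36
  13 -> 26
Therefore result = [36, 26].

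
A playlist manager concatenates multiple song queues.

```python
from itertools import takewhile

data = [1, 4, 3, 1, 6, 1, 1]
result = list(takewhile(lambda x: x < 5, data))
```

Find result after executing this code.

Step 1: takewhile stops at first element >= 5:
  1 < 5: take
  4 < 5: take
  3 < 5: take
  1 < 5: take
  6 >= 5: stop
Therefore result = [1, 4, 3, 1].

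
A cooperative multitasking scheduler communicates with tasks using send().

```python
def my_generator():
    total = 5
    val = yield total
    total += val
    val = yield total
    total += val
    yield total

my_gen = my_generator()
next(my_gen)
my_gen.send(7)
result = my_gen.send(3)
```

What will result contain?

Step 1: next() -> yield total=5.
Step 2: send(7) -> val=7, total = 5+7 = 12, yield 12.
Step 3: send(3) -> val=3, total = 12+3 = 15, yield 15.
Therefore result = 15.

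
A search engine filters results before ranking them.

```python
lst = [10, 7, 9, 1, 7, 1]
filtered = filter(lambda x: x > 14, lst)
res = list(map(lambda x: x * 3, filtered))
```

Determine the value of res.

Step 1: Filter lst for elements > 14:
  10: removed
  7: removed
  9: removed
  1: removed
  7: removed
  1: removed
Step 2: Map x * 3 on filtered []:
Therefore res = [].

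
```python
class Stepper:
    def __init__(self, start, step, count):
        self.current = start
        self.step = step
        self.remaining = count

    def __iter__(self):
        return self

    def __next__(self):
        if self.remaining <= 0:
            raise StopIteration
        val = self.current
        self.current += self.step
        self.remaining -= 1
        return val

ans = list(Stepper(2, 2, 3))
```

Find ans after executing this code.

Step 1: Stepper starts at 2, increments by 2, for 3 steps:
  Yield 2, then current += 2
  Yield 4, then current += 2
  Yield 6, then current += 2
Therefore ans = [2, 4, 6].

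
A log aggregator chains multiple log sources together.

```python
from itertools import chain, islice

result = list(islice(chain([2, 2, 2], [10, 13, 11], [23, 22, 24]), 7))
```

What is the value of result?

Step 1: chain([2, 2, 2], [10, 13, 11], [23, 22, 24]) = [2, 2, 2, 10, 13, 11, 23, 22, 24].
Step 2: islice takes first 7 elements: [2, 2, 2, 10, 13, 11, 23].
Therefore result = [2, 2, 2, 10, 13, 11, 23].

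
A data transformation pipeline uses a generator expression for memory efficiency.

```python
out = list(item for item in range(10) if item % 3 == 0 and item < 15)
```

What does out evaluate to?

Step 1: Filter range(10) where item % 3 == 0 and item < 15:
  item=0: both conditions met, included
  item=1: excluded (1 % 3 != 0)
  item=2: excluded (2 % 3 != 0)
  item=3: both conditions met, included
  item=4: excluded (4 % 3 != 0)
  item=5: excluded (5 % 3 != 0)
  item=6: both conditions met, included
  item=7: excluded (7 % 3 != 0)
  item=8: excluded (8 % 3 != 0)
  item=9: both conditions met, included
Therefore out = [0, 3, 6, 9].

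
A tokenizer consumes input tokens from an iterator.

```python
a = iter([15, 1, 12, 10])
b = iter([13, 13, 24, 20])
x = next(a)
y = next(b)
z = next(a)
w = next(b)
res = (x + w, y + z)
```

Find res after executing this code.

Step 1: a iterates [15, 1, 12, 10], b iterates [13, 13, 24, 20].
Step 2: x = next(a) = 15, y = next(b) = 13.
Step 3: z = next(a) = 1, w = next(b) = 13.
Step 4: res = (15 + 13, 13 + 1) = (28, 14).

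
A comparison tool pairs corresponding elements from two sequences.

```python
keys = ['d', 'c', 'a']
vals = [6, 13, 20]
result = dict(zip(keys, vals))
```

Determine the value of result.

Step 1: zip pairs keys with values:
  'd' -> 6
  'c' -> 13
  'a' -> 20
Therefore result = {'d': 6, 'c': 13, 'a': 20}.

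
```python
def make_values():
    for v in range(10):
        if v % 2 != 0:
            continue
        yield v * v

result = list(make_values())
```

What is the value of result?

Step 1: Only yield v**2 when v is divisible by 2:
  v=0: 0 % 2 == 0, yield 0**2 = 0
  v=2: 2 % 2 == 0, yield 2**2 = 4
  v=4: 4 % 2 == 0, yield 4**2 = 16
  v=6: 6 % 2 == 0, yield 6**2 = 36
  v=8: 8 % 2 == 0, yield 8**2 = 64
Therefore result = [0, 4, 16, 36, 64].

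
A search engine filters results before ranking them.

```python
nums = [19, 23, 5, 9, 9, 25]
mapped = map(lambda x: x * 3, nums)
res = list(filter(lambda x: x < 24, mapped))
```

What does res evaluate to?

Step 1: Map x * 3:
  19 -> 57
  23 -> 69
  5 -> 15
  9 -> 27
  9 -> 27
  25 -> 75
Step 2: Filter for < 24:
  57: removed
  69: removed
  15: kept
  27: removed
  27: removed
  75: removed
Therefore res = [15].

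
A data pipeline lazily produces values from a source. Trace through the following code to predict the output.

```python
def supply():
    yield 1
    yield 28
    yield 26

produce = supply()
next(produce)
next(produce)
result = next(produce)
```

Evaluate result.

Step 1: supply() creates a generator.
Step 2: next(produce) yields 1 (consumed and discarded).
Step 3: next(produce) yields 28 (consumed and discarded).
Step 4: next(produce) yields 26, assigned to result.
Therefore result = 26.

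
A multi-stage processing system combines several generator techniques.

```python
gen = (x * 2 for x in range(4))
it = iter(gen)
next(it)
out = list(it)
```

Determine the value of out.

Step 1: Generator produces [0, 2, 4, 6].
Step 2: next(it) consumes first element (0).
Step 3: list(it) collects remaining: [2, 4, 6].
Therefore out = [2, 4, 6].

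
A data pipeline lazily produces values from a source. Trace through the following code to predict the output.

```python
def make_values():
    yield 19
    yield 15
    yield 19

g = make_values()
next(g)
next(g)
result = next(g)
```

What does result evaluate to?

Step 1: make_values() creates a generator.
Step 2: next(g) yields 19 (consumed and discarded).
Step 3: next(g) yields 15 (consumed and discarded).
Step 4: next(g) yields 19, assigned to result.
Therefore result = 19.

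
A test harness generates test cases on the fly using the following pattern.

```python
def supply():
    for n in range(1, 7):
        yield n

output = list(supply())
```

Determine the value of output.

Step 1: The generator yields each value from range(1, 7).
Step 2: list() consumes all yields: [1, 2, 3, 4, 5, 6].
Therefore output = [1, 2, 3, 4, 5, 6].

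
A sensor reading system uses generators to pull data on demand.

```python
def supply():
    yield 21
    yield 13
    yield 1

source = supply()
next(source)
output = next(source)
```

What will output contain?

Step 1: supply() creates a generator.
Step 2: next(source) yields 21 (consumed and discarded).
Step 3: next(source) yields 13, assigned to output.
Therefore output = 13.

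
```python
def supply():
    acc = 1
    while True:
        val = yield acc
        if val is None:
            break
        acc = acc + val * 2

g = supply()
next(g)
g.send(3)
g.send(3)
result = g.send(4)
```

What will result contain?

Step 1: next() -> yield acc=1.
Step 2: send(3) -> val=3, acc = 1 + 3*2 = 7, yield 7.
Step 3: send(3) -> val=3, acc = 7 + 3*2 = 13, yield 13.
Step 4: send(4) -> val=4, acc = 13 + 4*2 = 21, yield 21.
Therefore result = 21.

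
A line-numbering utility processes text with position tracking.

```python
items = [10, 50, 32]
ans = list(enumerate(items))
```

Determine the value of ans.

Step 1: enumerate pairs each element with its index:
  (0, 10)
  (1, 50)
  (2, 32)
Therefore ans = [(0, 10), (1, 50), (2, 32)].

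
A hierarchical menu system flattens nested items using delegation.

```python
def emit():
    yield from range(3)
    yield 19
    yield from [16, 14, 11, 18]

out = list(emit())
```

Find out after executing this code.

Step 1: Trace yields in order:
  yield 0
  yield 1
  yield 2
  yield 19
  yield 16
  yield 14
  yield 11
  yield 18
Therefore out = [0, 1, 2, 19, 16, 14, 11, 18].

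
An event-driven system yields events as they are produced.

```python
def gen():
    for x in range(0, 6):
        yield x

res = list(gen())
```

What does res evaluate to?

Step 1: The generator yields each value from range(0, 6).
Step 2: list() consumes all yields: [0, 1, 2, 3, 4, 5].
Therefore res = [0, 1, 2, 3, 4, 5].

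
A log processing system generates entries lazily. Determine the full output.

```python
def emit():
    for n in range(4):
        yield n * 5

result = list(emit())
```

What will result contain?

Step 1: For each n in range(4), yield n * 5:
  n=0: yield 0 * 5 = 0
  n=1: yield 1 * 5 = 5
  n=2: yield 2 * 5 = 10
  n=3: yield 3 * 5 = 15
Therefore result = [0, 5, 10, 15].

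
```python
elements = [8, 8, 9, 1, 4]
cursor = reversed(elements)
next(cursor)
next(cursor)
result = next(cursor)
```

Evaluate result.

Step 1: reversed([8, 8, 9, 1, 4]) gives iterator: [4, 1, 9, 8, 8].
Step 2: First next() = 4, second next() = 1.
Step 3: Third next() = 9.
Therefore result = 9.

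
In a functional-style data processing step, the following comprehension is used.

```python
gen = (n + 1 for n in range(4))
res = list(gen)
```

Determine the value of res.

Step 1: For each n in range(4), compute n+1:
  n=0: 0+1 = 1
  n=1: 1+1 = 2
  n=2: 2+1 = 3
  n=3: 3+1 = 4
Therefore res = [1, 2, 3, 4].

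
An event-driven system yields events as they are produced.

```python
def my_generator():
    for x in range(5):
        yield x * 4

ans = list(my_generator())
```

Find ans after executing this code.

Step 1: For each x in range(5), yield x * 4:
  x=0: yield 0 * 4 = 0
  x=1: yield 1 * 4 = 4
  x=2: yield 2 * 4 = 8
  x=3: yield 3 * 4 = 12
  x=4: yield 4 * 4 = 16
Therefore ans = [0, 4, 8, 12, 16].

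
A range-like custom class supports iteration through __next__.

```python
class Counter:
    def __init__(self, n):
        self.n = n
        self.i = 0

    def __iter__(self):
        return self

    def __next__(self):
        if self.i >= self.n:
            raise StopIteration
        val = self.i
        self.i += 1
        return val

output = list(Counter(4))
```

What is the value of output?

Step 1: Counter(4) creates an iterator counting 0 to 3.
Step 2: list() consumes all values: [0, 1, 2, 3].
Therefore output = [0, 1, 2, 3].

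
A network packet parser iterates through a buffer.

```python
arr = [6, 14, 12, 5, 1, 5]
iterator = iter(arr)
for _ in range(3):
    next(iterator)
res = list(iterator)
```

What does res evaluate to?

Step 1: Create iterator over [6, 14, 12, 5, 1, 5].
Step 2: Advance 3 positions (consuming [6, 14, 12]).
Step 3: list() collects remaining elements: [5, 1, 5].
Therefore res = [5, 1, 5].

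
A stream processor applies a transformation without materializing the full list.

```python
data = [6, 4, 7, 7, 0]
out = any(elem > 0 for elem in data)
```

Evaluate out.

Step 1: Check elem > 0 for each element in [6, 4, 7, 7, 0]:
  6 > 0: True
  4 > 0: True
  7 > 0: True
  7 > 0: True
  0 > 0: False
Step 2: any() returns True.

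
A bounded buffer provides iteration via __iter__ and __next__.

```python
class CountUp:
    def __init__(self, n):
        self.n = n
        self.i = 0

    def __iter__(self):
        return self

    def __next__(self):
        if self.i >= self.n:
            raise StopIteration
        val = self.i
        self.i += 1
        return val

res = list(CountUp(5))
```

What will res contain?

Step 1: CountUp(5) creates an iterator counting 0 to 4.
Step 2: list() consumes all values: [0, 1, 2, 3, 4].
Therefore res = [0, 1, 2, 3, 4].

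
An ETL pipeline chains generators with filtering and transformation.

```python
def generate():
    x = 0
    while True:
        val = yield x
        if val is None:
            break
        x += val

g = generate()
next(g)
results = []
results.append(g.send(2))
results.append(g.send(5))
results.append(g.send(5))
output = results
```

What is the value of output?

Step 1: next(g) -> yield 0.
Step 2: send(2) -> x = 2, yield 2.
Step 3: send(5) -> x = 7, yield 7.
Step 4: send(5) -> x = 12, yield 12.
Therefore output = [2, 7, 12].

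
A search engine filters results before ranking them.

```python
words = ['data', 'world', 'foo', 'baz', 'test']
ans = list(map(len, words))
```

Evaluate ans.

Step 1: Map len() to each word:
  'data' -> 4
  'world' -> 5
  'foo' -> 3
  'baz' -> 3
  'test' -> 4
Therefore ans = [4, 5, 3, 3, 4].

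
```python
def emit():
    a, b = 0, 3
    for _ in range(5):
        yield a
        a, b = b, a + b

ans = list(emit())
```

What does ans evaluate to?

Step 1: Fibonacci-like sequence starting with a=0, b=3:
  Iteration 1: yield a=0, then a,b = 3,3
  Iteration 2: yield a=3, then a,b = 3,6
  Iteration 3: yield a=3, then a,b = 6,9
  Iteration 4: yield a=6, then a,b = 9,15
  Iteration 5: yield a=9, then a,b = 15,24
Therefore ans = [0, 3, 3, 6, 9].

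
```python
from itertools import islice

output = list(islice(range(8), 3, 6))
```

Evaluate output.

Step 1: islice(range(8), 3, 6) takes elements at indices [3, 6).
Step 2: Elements: [3, 4, 5].
Therefore output = [3, 4, 5].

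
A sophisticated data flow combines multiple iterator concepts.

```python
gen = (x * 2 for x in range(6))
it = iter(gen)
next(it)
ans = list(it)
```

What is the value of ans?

Step 1: Generator produces [0, 2, 4, 6, 8, 10].
Step 2: next(it) consumes first element (0).
Step 3: list(it) collects remaining: [2, 4, 6, 8, 10].
Therefore ans = [2, 4, 6, 8, 10].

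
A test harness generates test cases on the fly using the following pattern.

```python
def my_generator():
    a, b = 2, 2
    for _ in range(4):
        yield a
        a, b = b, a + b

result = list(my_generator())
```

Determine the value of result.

Step 1: Fibonacci-like sequence starting with a=2, b=2:
  Iteration 1: yield a=2, then a,b = 2,4
  Iteration 2: yield a=2, then a,b = 4,6
  Iteration 3: yield a=4, then a,b = 6,10
  Iteration 4: yield a=6, then a,b = 10,16
Therefore result = [2, 2, 4, 6].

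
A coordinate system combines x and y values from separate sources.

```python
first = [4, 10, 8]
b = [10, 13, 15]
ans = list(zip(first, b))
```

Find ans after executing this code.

Step 1: zip pairs elements at same index:
  Index 0: (4, 10)
  Index 1: (10, 13)
  Index 2: (8, 15)
Therefore ans = [(4, 10), (10, 13), (8, 15)].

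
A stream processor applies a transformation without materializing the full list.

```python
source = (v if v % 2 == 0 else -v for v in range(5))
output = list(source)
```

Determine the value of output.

Step 1: For each v in range(5), yield v if even, else -v:
  v=0: even, yield 0
  v=1: odd, yield -1
  v=2: even, yield 2
  v=3: odd, yield -3
  v=4: even, yield 4
Therefore output = [0, -1, 2, -3, 4].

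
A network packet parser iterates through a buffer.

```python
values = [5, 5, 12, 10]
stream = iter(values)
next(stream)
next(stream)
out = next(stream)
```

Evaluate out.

Step 1: Create iterator over [5, 5, 12, 10].
Step 2: next() consumes 5.
Step 3: next() consumes 5.
Step 4: next() returns 12.
Therefore out = 12.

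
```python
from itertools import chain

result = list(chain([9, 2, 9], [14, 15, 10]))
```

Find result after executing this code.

Step 1: chain() concatenates iterables: [9, 2, 9] + [14, 15, 10].
Therefore result = [9, 2, 9, 14, 15, 10].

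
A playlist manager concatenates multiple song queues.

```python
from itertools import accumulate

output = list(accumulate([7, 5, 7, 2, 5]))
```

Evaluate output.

Step 1: accumulate computes running sums:
  + 7 = 7
  + 5 = 12
  + 7 = 19
  + 2 = 21
  + 5 = 26
Therefore output = [7, 12, 19, 21, 26].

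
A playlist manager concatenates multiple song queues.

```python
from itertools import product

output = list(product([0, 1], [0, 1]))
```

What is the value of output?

Step 1: product([0, 1], [0, 1]) gives all pairs:
  (0, 0)
  (0, 1)
  (1, 0)
  (1, 1)
Therefore output = [(0, 0), (0, 1), (1, 0), (1, 1)].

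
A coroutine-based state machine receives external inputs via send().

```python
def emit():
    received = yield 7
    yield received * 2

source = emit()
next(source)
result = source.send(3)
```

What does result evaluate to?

Step 1: next(source) advances to first yield, producing 7.
Step 2: send(3) resumes, received = 3.
Step 3: yield received * 2 = 3 * 2 = 6.
Therefore result = 6.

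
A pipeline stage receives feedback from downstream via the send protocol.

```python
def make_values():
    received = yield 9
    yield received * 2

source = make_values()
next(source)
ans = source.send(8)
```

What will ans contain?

Step 1: next(source) advances to first yield, producing 9.
Step 2: send(8) resumes, received = 8.
Step 3: yield received * 2 = 8 * 2 = 16.
Therefore ans = 16.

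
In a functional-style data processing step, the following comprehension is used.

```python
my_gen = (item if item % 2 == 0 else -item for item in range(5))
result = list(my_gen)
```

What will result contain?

Step 1: For each item in range(5), yield item if even, else -item:
  item=0: even, yield 0
  item=1: odd, yield -1
  item=2: even, yield 2
  item=3: odd, yield -3
  item=4: even, yield 4
Therefore result = [0, -1, 2, -3, 4].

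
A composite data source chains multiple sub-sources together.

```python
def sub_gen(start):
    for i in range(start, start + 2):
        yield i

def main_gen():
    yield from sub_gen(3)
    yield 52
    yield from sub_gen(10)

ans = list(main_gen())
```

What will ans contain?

Step 1: main_gen() delegates to sub_gen(3):
  yield 3
  yield 4
Step 2: yield 52
Step 3: Delegates to sub_gen(10):
  yield 10
  yield 11
Therefore ans = [3, 4, 52, 10, 11].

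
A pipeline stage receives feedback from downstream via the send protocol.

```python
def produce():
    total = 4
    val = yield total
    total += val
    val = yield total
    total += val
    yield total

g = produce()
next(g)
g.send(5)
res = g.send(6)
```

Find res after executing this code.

Step 1: next() -> yield total=4.
Step 2: send(5) -> val=5, total = 4+5 = 9, yield 9.
Step 3: send(6) -> val=6, total = 9+6 = 15, yield 15.
Therefore res = 15.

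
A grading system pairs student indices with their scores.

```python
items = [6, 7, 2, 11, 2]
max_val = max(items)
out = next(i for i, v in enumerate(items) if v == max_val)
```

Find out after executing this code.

Step 1: max([6, 7, 2, 11, 2]) = 11.
Step 2: Find first index where value == 11:
  Index 0: 6 != 11
  Index 1: 7 != 11
  Index 2: 2 != 11
  Index 3: 11 == 11, found!
Therefore out = 3.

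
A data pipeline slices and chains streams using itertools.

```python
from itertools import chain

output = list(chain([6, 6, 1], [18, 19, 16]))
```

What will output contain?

Step 1: chain() concatenates iterables: [6, 6, 1] + [18, 19, 16].
Therefore output = [6, 6, 1, 18, 19, 16].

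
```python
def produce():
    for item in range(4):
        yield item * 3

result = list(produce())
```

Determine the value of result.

Step 1: For each item in range(4), yield item * 3:
  item=0: yield 0 * 3 = 0
  item=1: yield 1 * 3 = 3
  item=2: yield 2 * 3 = 6
  item=3: yield 3 * 3 = 9
Therefore result = [0, 3, 6, 9].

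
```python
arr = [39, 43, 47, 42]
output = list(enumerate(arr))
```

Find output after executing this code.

Step 1: enumerate pairs each element with its index:
  (0, 39)
  (1, 43)
  (2, 47)
  (3, 42)
Therefore output = [(0, 39), (1, 43), (2, 47), (3, 42)].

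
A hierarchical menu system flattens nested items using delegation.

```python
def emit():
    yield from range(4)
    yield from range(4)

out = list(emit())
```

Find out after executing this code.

Step 1: Trace yields in order:
  yield 0
  yield 1
  yield 2
  yield 3
  yield 0
  yield 1
  yield 2
  yield 3
Therefore out = [0, 1, 2, 3, 0, 1, 2, 3].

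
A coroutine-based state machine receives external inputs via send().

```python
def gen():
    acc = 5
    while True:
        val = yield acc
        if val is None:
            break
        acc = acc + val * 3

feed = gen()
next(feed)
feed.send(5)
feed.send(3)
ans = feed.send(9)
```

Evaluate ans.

Step 1: next() -> yield acc=5.
Step 2: send(5) -> val=5, acc = 5 + 5*3 = 20, yield 20.
Step 3: send(3) -> val=3, acc = 20 + 3*3 = 29, yield 29.
Step 4: send(9) -> val=9, acc = 29 + 9*3 = 56, yield 56.
Therefore ans = 56.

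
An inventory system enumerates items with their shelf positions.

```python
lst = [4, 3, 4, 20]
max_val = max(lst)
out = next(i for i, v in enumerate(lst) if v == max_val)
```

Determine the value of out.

Step 1: max([4, 3, 4, 20]) = 20.
Step 2: Find first index where value == 20:
  Index 0: 4 != 20
  Index 1: 3 != 20
  Index 2: 4 != 20
  Index 3: 20 == 20, found!
Therefore out = 3.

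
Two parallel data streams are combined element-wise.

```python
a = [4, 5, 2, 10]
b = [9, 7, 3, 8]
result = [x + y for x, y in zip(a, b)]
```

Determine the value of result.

Step 1: Add corresponding elements:
  4 + 9 = 13
  5 + 7 = 12
  2 + 3 = 5
  10 + 8 = 18
Therefore result = [13, 12, 5, 18].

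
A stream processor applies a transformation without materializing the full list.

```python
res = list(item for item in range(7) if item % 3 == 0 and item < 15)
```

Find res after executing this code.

Step 1: Filter range(7) where item % 3 == 0 and item < 15:
  item=0: both conditions met, included
  item=1: excluded (1 % 3 != 0)
  item=2: excluded (2 % 3 != 0)
  item=3: both conditions met, included
  item=4: excluded (4 % 3 != 0)
  item=5: excluded (5 % 3 != 0)
  item=6: both conditions met, included
Therefore res = [0, 3, 6].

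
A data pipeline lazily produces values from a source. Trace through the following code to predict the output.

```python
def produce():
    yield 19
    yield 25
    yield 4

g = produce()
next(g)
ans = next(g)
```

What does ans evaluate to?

Step 1: produce() creates a generator.
Step 2: next(g) yields 19 (consumed and discarded).
Step 3: next(g) yields 25, assigned to ans.
Therefore ans = 25.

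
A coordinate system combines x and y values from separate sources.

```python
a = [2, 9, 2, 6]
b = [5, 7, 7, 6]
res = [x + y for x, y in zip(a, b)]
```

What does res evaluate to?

Step 1: Add corresponding elements:
  2 + 5 = 7
  9 + 7 = 16
  2 + 7 = 9
  6 + 6 = 12
Therefore res = [7, 16, 9, 12].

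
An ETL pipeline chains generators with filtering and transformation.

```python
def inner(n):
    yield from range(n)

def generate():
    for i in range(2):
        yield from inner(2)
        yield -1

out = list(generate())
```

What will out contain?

Step 1: For each i in range(2):
  i=0: yield from inner(2) -> [0, 1], then yield -1
  i=1: yield from inner(2) -> [0, 1], then yield -1
Therefore out = [0, 1, -1, 0, 1, -1].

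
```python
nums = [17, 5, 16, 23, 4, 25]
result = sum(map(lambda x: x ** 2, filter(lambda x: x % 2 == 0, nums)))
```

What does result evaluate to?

Step 1: Filter even numbers from [17, 5, 16, 23, 4, 25]: [16, 4]
Step 2: Square each: [256, 16]
Step 3: Sum = 272.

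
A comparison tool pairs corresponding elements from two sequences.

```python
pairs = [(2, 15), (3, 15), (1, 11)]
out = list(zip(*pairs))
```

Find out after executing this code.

Step 1: zip(*pairs) transposes: unzips [(2, 15), (3, 15), (1, 11)] into separate sequences.
Step 2: First elements: (2, 3, 1), second elements: (15, 15, 11).
Therefore out = [(2, 3, 1), (15, 15, 11)].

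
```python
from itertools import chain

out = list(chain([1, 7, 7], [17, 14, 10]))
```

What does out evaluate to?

Step 1: chain() concatenates iterables: [1, 7, 7] + [17, 14, 10].
Therefore out = [1, 7, 7, 17, 14, 10].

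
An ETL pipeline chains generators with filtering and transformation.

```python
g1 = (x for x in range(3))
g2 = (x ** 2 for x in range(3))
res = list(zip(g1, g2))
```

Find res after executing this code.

Step 1: g1 produces [0, 1, 2].
Step 2: g2 produces [0, 1, 4].
Step 3: zip pairs them: [(0, 0), (1, 1), (2, 4)].
Therefore res = [(0, 0), (1, 1), (2, 4)].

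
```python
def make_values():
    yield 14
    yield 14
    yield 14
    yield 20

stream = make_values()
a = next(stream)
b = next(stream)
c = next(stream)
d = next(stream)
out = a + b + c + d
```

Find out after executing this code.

Step 1: Create generator and consume all values:
  a = next(stream) = 14
  b = next(stream) = 14
  c = next(stream) = 14
  d = next(stream) = 20
Step 2: out = 14 + 14 + 14 + 20 = 62.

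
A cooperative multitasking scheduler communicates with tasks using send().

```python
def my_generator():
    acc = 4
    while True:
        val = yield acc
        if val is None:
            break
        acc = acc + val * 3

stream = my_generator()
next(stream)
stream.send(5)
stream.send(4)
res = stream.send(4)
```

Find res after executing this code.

Step 1: next() -> yield acc=4.
Step 2: send(5) -> val=5, acc = 4 + 5*3 = 19, yield 19.
Step 3: send(4) -> val=4, acc = 19 + 4*3 = 31, yield 31.
Step 4: send(4) -> val=4, acc = 31 + 4*3 = 43, yield 43.
Therefore res = 43.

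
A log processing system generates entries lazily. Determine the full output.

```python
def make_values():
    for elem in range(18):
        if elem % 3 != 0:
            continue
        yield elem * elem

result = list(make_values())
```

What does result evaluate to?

Step 1: Only yield elem**2 when elem is divisible by 3:
  elem=0: 0 % 3 == 0, yield 0**2 = 0
  elem=3: 3 % 3 == 0, yield 3**2 = 9
  elem=6: 6 % 3 == 0, yield 6**2 = 36
  elem=9: 9 % 3 == 0, yield 9**2 = 81
  elem=12: 12 % 3 == 0, yield 12**2 = 144
  elem=15: 15 % 3 == 0, yield 15**2 = 225
Therefore result = [0, 9, 36, 81, 144, 225].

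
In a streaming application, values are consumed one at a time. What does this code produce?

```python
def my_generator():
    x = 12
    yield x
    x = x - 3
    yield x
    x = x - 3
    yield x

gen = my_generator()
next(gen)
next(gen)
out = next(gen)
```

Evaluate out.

Step 1: Trace through generator execution:
  Yield 1: x starts at 12, yield 12
  Yield 2: x = 12 - 3 = 9, yield 9
  Yield 3: x = 9 - 3 = 6, yield 6
Step 2: First next() gets 12, second next() gets the second value, third next() yields 6.
Therefore out = 6.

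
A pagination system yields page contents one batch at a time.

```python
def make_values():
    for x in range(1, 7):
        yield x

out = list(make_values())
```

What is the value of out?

Step 1: The generator yields each value from range(1, 7).
Step 2: list() consumes all yields: [1, 2, 3, 4, 5, 6].
Therefore out = [1, 2, 3, 4, 5, 6].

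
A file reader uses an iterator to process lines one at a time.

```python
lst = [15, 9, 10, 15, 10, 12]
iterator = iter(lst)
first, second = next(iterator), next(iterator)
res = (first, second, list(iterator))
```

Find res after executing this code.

Step 1: Create iterator over [15, 9, 10, 15, 10, 12].
Step 2: first = 15, second = 9.
Step 3: Remaining elements: [10, 15, 10, 12].
Therefore res = (15, 9, [10, 15, 10, 12]).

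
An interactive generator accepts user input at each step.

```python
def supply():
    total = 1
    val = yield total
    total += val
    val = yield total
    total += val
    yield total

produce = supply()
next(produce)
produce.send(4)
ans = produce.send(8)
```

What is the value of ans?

Step 1: next() -> yield total=1.
Step 2: send(4) -> val=4, total = 1+4 = 5, yield 5.
Step 3: send(8) -> val=8, total = 5+8 = 13, yield 13.
Therefore ans = 13.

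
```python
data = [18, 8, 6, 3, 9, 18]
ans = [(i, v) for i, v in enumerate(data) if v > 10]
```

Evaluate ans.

Step 1: Filter enumerate([18, 8, 6, 3, 9, 18]) keeping v > 10:
  (0, 18): 18 > 10, included
  (1, 8): 8 <= 10, excluded
  (2, 6): 6 <= 10, excluded
  (3, 3): 3 <= 10, excluded
  (4, 9): 9 <= 10, excluded
  (5, 18): 18 > 10, included
Therefore ans = [(0, 18), (5, 18)].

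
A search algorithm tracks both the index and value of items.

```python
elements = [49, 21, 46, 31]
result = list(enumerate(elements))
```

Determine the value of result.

Step 1: enumerate pairs each element with its index:
  (0, 49)
  (1, 21)
  (2, 46)
  (3, 31)
Therefore result = [(0, 49), (1, 21), (2, 46), (3, 31)].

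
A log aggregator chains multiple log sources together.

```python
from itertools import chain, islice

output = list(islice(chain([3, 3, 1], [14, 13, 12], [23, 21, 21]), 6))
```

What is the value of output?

Step 1: chain([3, 3, 1], [14, 13, 12], [23, 21, 21]) = [3, 3, 1, 14, 13, 12, 23, 21, 21].
Step 2: islice takes first 6 elements: [3, 3, 1, 14, 13, 12].
Therefore output = [3, 3, 1, 14, 13, 12].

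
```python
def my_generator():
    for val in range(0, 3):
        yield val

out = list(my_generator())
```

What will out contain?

Step 1: The generator yields each value from range(0, 3).
Step 2: list() consumes all yields: [0, 1, 2].
Therefore out = [0, 1, 2].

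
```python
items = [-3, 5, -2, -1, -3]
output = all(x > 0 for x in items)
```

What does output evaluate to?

Step 1: Check x > 0 for each element in [-3, 5, -2, -1, -3]:
  -3 > 0: False
  5 > 0: True
  -2 > 0: False
  -1 > 0: False
  -3 > 0: False
Step 2: all() returns False.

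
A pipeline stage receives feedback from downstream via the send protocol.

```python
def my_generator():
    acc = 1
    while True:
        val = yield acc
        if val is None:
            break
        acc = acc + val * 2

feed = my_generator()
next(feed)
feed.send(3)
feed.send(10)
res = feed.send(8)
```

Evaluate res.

Step 1: next() -> yield acc=1.
Step 2: send(3) -> val=3, acc = 1 + 3*2 = 7, yield 7.
Step 3: send(10) -> val=10, acc = 7 + 10*2 = 27, yield 27.
Step 4: send(8) -> val=8, acc = 27 + 8*2 = 43, yield 43.
Therefore res = 43.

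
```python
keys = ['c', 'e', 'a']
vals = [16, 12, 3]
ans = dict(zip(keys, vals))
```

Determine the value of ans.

Step 1: zip pairs keys with values:
  'c' -> 16
  'e' -> 12
  'a' -> 3
Therefore ans = {'c': 16, 'e': 12, 'a': 3}.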